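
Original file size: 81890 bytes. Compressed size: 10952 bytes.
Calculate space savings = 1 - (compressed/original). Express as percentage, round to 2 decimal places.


ratio = compressed/original = 10952/81890 = 0.13374
savings = 1 - ratio = 1 - 0.13374 = 0.86626
as a percentage: 0.86626 * 100 = 86.63%

Space savings = 1 - 10952/81890 = 86.63%


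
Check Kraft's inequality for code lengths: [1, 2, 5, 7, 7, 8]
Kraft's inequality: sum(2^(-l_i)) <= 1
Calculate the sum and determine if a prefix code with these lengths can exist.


Sum = 2^(-1) + 2^(-2) + 2^(-5) + 2^(-7) + 2^(-7) + 2^(-8)
    = 0.5 + 0.25 + 0.03125 + 0.0078125 + 0.0078125 + 0.00390625
    = 205/256 = 0.80078125
Since 0.80078125 <= 1, Kraft's inequality IS satisfied.
A prefix code with these lengths CAN exist.

Kraft sum = 0.80078125. Satisfied.


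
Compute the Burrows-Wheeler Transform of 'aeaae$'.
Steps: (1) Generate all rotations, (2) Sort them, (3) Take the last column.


Rotations (sorted):
  0: $aeaae -> last char: e
  1: aae$ae -> last char: e
  2: ae$aea -> last char: a
  3: aeaae$ -> last char: $
  4: e$aeaa -> last char: a
  5: eaae$a -> last char: a


BWT = eea$aa


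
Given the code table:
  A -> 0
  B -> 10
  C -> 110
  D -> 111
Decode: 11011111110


Decoding:
110 -> C
111 -> D
111 -> D
10 -> B


Result: CDDB


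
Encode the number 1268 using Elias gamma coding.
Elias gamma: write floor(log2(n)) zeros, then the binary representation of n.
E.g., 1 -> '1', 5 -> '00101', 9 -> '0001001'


num_bits = floor(log2(1268)) + 1 = 11
leading_zeros = num_bits - 1 = 10
binary(1268) = 10011110100

Elias gamma(1268) = '0000000000' + '10011110100' = 000000000010011110100 (21 bits)


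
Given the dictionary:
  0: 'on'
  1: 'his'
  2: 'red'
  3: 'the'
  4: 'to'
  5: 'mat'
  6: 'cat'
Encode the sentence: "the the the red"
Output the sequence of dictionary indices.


Look up each word in the dictionary:
  'the' -> 3
  'the' -> 3
  'the' -> 3
  'red' -> 2

Encoded: [3, 3, 3, 2]


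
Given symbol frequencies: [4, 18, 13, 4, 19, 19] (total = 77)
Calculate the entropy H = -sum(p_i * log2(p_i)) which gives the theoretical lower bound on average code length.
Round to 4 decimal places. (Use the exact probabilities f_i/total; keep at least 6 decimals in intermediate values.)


Per-symbol terms -p_i * log2(p_i) with p_i = f_i/77:
  p = 4/77 = 0.051948: log2(p) = -4.266787, -p*log2(p) = 0.221651
  p = 18/77 = 0.233766: log2(p) = -2.096862, -p*log2(p) = 0.490175
  p = 13/77 = 0.168831: log2(p) = -2.566347, -p*log2(p) = 0.433279
  p = 4/77 = 0.051948: log2(p) = -4.266787, -p*log2(p) = 0.221651
  p = 19/77 = 0.246753: log2(p) = -2.018859, -p*log2(p) = 0.498160
  p = 19/77 = 0.246753: log2(p) = -2.018859, -p*log2(p) = 0.498160
H = 0.221651 + 0.490175 + 0.433279 + 0.221651 + 0.498160 + 0.498160 = 2.363076

H = 2.3631 bits/symbol


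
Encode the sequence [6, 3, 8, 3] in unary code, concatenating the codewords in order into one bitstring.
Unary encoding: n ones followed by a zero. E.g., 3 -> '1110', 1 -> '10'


Encode each number as n ones followed by a terminating 0:
  6 -> 1111110 (7 bits)
  3 -> 1110 (4 bits)
  8 -> 111111110 (9 bits)
  3 -> 1110 (4 bits)
Total length = 7 + 4 + 9 + 4 = 24 bits.

Unary([6, 3, 8, 3]) = 111111011101111111101110 (24 bits)


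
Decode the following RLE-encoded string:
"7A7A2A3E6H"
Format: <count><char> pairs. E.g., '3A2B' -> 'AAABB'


Expanding each <count><char> pair:
  7A -> 'AAAAAAA'
  7A -> 'AAAAAAA'
  2A -> 'AA'
  3E -> 'EEE'
  6H -> 'HHHHHH'

Decoded = AAAAAAAAAAAAAAAAEEEHHHHHH


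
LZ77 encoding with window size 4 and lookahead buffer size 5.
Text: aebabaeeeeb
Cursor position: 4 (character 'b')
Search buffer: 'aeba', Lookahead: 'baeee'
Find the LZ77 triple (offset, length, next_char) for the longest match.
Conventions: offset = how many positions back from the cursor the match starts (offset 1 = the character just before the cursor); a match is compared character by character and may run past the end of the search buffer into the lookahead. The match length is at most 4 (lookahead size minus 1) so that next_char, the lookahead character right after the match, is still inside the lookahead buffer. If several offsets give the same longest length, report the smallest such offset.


Try each offset into the search buffer:
  offset=1 (pos 3, char 'a'): match length 0
  offset=2 (pos 2, char 'b'): match length 2
  offset=3 (pos 1, char 'e'): match length 0
  offset=4 (pos 0, char 'a'): match length 0
Longest match has length 2 at offset 2.
next_char = character at position 4 + 2 = 6 -> 'e'

Best match: offset=2, length=2 (matching 'ba' starting at position 2)
LZ77 triple: (2, 2, 'e')


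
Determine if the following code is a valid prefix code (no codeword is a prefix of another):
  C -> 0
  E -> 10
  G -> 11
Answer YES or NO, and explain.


Checking each pair (does one codeword prefix another?):
  C='0' vs E='10': no prefix
  C='0' vs G='11': no prefix
  E='10' vs C='0': no prefix
  E='10' vs G='11': no prefix
  G='11' vs C='0': no prefix
  G='11' vs E='10': no prefix
No violation found over all pairs.

YES -- this is a valid prefix code. No codeword is a prefix of any other codeword.


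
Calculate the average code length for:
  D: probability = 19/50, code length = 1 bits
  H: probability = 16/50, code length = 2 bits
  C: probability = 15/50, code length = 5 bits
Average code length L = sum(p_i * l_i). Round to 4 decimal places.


Weighted contributions p_i * l_i:
  D: (19/50) * 1 = 19/50
  H: (16/50) * 2 = 32/50
  C: (15/50) * 5 = 75/50
Sum = (19 + 32 + 75)/50 = 126/50

L = 126/50 = 2.5200 bits/symbol


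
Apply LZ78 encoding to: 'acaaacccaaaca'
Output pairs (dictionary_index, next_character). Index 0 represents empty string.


LZ78 encoding steps:
Dictionary: {0: ''}
Step 1: w='' (idx 0), next='a' -> output (0, 'a'), add 'a' as idx 1
Step 2: w='' (idx 0), next='c' -> output (0, 'c'), add 'c' as idx 2
Step 3: w='a' (idx 1), next='a' -> output (1, 'a'), add 'aa' as idx 3
Step 4: w='a' (idx 1), next='c' -> output (1, 'c'), add 'ac' as idx 4
Step 5: w='c' (idx 2), next='c' -> output (2, 'c'), add 'cc' as idx 5
Step 6: w='aa' (idx 3), next='a' -> output (3, 'a'), add 'aaa' as idx 6
Step 7: w='c' (idx 2), next='a' -> output (2, 'a'), add 'ca' as idx 7


Encoded: [(0, 'a'), (0, 'c'), (1, 'a'), (1, 'c'), (2, 'c'), (3, 'a'), (2, 'a')]


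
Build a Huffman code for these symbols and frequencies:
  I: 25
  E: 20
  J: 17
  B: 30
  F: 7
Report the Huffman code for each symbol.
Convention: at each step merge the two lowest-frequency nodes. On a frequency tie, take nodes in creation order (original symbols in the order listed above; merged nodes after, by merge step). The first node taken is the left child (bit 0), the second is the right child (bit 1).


Huffman tree construction:
Step 1: Merge F(7) + J(17) = 24
Step 2: Merge E(20) + (F+J)(24) = 44
Step 3: Merge I(25) + B(30) = 55
Step 4: Merge (E+(F+J))(44) + (I+B)(55) = 99
Read each symbol's code off the tree from the root (left child = 0, right child = 1).

Codes:
  I: 10 (length 2)
  E: 00 (length 2)
  J: 011 (length 3)
  B: 11 (length 2)
  F: 010 (length 3)
Average code length: 222/99 = 2.2424 bits/symbol


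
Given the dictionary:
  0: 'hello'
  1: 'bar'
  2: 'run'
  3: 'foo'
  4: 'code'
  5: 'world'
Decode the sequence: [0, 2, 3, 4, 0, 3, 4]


Look up each index in the dictionary:
  0 -> 'hello'
  2 -> 'run'
  3 -> 'foo'
  4 -> 'code'
  0 -> 'hello'
  3 -> 'foo'
  4 -> 'code'

Decoded: "hello run foo code hello foo code"


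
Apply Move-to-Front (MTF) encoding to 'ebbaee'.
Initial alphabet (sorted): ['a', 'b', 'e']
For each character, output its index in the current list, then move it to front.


MTF encoding:
'e': index 2 in ['a', 'b', 'e'] -> ['e', 'a', 'b']
'b': index 2 in ['e', 'a', 'b'] -> ['b', 'e', 'a']
'b': index 0 in ['b', 'e', 'a'] -> ['b', 'e', 'a']
'a': index 2 in ['b', 'e', 'a'] -> ['a', 'b', 'e']
'e': index 2 in ['a', 'b', 'e'] -> ['e', 'a', 'b']
'e': index 0 in ['e', 'a', 'b'] -> ['e', 'a', 'b']


Output: [2, 2, 0, 2, 2, 0]


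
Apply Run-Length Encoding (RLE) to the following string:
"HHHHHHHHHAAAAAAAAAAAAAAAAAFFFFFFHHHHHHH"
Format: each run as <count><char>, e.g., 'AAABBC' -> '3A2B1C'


Scanning runs left to right:
  i=0: run of 'H' x 9 -> '9H'
  i=9: run of 'A' x 17 -> '17A'
  i=26: run of 'F' x 6 -> '6F'
  i=32: run of 'H' x 7 -> '7H'

RLE = 9H17A6F7H


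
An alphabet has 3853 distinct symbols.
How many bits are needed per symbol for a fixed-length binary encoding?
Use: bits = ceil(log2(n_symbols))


log2(3853) = 11.9118
Bracket: 2^11 = 2048 < 3853 <= 2^12 = 4096
So ceil(log2(3853)) = 12

bits = ceil(log2(3853)) = ceil(11.9118) = 12 bits


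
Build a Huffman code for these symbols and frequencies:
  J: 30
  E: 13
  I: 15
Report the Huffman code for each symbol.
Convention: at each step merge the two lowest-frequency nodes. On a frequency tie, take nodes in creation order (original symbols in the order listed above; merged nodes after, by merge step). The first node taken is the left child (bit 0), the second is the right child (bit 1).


Huffman tree construction:
Step 1: Merge E(13) + I(15) = 28
Step 2: Merge (E+I)(28) + J(30) = 58
Read each symbol's code off the tree from the root (left child = 0, right child = 1).

Codes:
  J: 1 (length 1)
  E: 00 (length 2)
  I: 01 (length 2)
Average code length: 86/58 = 1.4828 bits/symbol


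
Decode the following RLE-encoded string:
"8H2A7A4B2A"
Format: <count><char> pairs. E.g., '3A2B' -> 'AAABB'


Expanding each <count><char> pair:
  8H -> 'HHHHHHHH'
  2A -> 'AA'
  7A -> 'AAAAAAA'
  4B -> 'BBBB'
  2A -> 'AA'

Decoded = HHHHHHHHAAAAAAAAABBBBAA


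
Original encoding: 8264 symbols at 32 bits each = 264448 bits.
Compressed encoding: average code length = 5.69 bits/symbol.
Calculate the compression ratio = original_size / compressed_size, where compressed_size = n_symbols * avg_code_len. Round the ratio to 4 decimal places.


original_size = n_symbols * orig_bits = 8264 * 32 = 264448 bits
compressed_size = n_symbols * avg_code_len = 8264 * 5.69 = 47022.16 bits
ratio = original_size / compressed_size = 264448 / 47022.16 = 5.6239

Compression ratio = 5.6239


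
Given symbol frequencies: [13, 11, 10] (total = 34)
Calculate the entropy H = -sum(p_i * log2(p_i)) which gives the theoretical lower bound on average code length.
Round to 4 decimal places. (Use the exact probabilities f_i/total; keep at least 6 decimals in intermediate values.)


Per-symbol terms -p_i * log2(p_i) with p_i = f_i/34:
  p = 13/34 = 0.382353: log2(p) = -1.387023, -p*log2(p) = 0.530332
  p = 11/34 = 0.323529: log2(p) = -1.628031, -p*log2(p) = 0.526716
  p = 10/34 = 0.294118: log2(p) = -1.765535, -p*log2(p) = 0.519275
H = 0.530332 + 0.526716 + 0.519275 = 1.576323

H = 1.5763 bits/symbol


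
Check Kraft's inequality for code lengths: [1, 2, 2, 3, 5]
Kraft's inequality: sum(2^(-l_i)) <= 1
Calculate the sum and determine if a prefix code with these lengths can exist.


Sum = 2^(-1) + 2^(-2) + 2^(-2) + 2^(-3) + 2^(-5)
    = 0.5 + 0.25 + 0.25 + 0.125 + 0.03125
    = 37/32 = 1.15625
Since 1.15625 > 1, Kraft's inequality is NOT satisfied.
A prefix code with these lengths CANNOT exist.

Kraft sum = 1.15625. Not satisfied.


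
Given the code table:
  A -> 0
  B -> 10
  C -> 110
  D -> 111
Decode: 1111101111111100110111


Decoding:
111 -> D
110 -> C
111 -> D
111 -> D
110 -> C
0 -> A
110 -> C
111 -> D


Result: DCDDCACD


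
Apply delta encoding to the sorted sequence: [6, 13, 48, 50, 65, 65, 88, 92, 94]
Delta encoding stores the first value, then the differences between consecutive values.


First value: 6
Deltas:
  13 - 6 = 7
  48 - 13 = 35
  50 - 48 = 2
  65 - 50 = 15
  65 - 65 = 0
  88 - 65 = 23
  92 - 88 = 4
  94 - 92 = 2


Delta encoded: [6, 7, 35, 2, 15, 0, 23, 4, 2]


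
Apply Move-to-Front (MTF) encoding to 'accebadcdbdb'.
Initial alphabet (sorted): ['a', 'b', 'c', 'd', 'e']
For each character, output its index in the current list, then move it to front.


MTF encoding:
'a': index 0 in ['a', 'b', 'c', 'd', 'e'] -> ['a', 'b', 'c', 'd', 'e']
'c': index 2 in ['a', 'b', 'c', 'd', 'e'] -> ['c', 'a', 'b', 'd', 'e']
'c': index 0 in ['c', 'a', 'b', 'd', 'e'] -> ['c', 'a', 'b', 'd', 'e']
'e': index 4 in ['c', 'a', 'b', 'd', 'e'] -> ['e', 'c', 'a', 'b', 'd']
'b': index 3 in ['e', 'c', 'a', 'b', 'd'] -> ['b', 'e', 'c', 'a', 'd']
'a': index 3 in ['b', 'e', 'c', 'a', 'd'] -> ['a', 'b', 'e', 'c', 'd']
'd': index 4 in ['a', 'b', 'e', 'c', 'd'] -> ['d', 'a', 'b', 'e', 'c']
'c': index 4 in ['d', 'a', 'b', 'e', 'c'] -> ['c', 'd', 'a', 'b', 'e']
'd': index 1 in ['c', 'd', 'a', 'b', 'e'] -> ['d', 'c', 'a', 'b', 'e']
'b': index 3 in ['d', 'c', 'a', 'b', 'e'] -> ['b', 'd', 'c', 'a', 'e']
'd': index 1 in ['b', 'd', 'c', 'a', 'e'] -> ['d', 'b', 'c', 'a', 'e']
'b': index 1 in ['d', 'b', 'c', 'a', 'e'] -> ['b', 'd', 'c', 'a', 'e']


Output: [0, 2, 0, 4, 3, 3, 4, 4, 1, 3, 1, 1]


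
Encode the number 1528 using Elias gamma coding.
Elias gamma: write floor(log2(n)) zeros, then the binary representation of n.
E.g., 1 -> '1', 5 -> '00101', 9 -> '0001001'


num_bits = floor(log2(1528)) + 1 = 11
leading_zeros = num_bits - 1 = 10
binary(1528) = 10111111000

Elias gamma(1528) = '0000000000' + '10111111000' = 000000000010111111000 (21 bits)


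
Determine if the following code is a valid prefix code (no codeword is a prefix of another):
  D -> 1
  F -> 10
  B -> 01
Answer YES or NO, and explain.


Checking each pair (does one codeword prefix another?):
  D='1' vs F='10': prefix -- VIOLATION

NO -- this is NOT a valid prefix code. D (1) is a prefix of F (10).


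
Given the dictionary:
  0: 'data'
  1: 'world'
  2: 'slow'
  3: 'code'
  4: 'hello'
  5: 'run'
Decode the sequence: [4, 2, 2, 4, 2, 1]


Look up each index in the dictionary:
  4 -> 'hello'
  2 -> 'slow'
  2 -> 'slow'
  4 -> 'hello'
  2 -> 'slow'
  1 -> 'world'

Decoded: "hello slow slow hello slow world"


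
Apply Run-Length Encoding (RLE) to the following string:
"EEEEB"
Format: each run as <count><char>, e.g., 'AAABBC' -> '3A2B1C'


Scanning runs left to right:
  i=0: run of 'E' x 4 -> '4E'
  i=4: run of 'B' x 1 -> '1B'

RLE = 4E1B


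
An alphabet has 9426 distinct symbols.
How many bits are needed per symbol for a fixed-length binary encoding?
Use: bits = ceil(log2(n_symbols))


log2(9426) = 13.2024
Bracket: 2^13 = 8192 < 9426 <= 2^14 = 16384
So ceil(log2(9426)) = 14

bits = ceil(log2(9426)) = ceil(13.2024) = 14 bits


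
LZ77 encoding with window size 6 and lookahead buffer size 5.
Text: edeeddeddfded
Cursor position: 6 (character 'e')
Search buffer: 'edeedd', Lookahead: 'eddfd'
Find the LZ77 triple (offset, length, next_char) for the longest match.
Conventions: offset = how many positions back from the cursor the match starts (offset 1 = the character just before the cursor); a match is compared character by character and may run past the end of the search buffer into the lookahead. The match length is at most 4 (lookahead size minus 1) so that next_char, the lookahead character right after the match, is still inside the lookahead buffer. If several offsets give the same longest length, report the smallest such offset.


Try each offset into the search buffer:
  offset=1 (pos 5, char 'd'): match length 0
  offset=2 (pos 4, char 'd'): match length 0
  offset=3 (pos 3, char 'e'): match length 3
  offset=4 (pos 2, char 'e'): match length 1
  offset=5 (pos 1, char 'd'): match length 0
  offset=6 (pos 0, char 'e'): match length 2
Longest match has length 3 at offset 3.
next_char = character at position 6 + 3 = 9 -> 'f'

Best match: offset=3, length=3 (matching 'edd' starting at position 3)
LZ77 triple: (3, 3, 'f')


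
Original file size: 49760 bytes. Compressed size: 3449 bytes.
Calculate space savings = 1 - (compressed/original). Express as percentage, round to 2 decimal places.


ratio = compressed/original = 3449/49760 = 0.069313
savings = 1 - ratio = 1 - 0.069313 = 0.930687
as a percentage: 0.930687 * 100 = 93.07%

Space savings = 1 - 3449/49760 = 93.07%


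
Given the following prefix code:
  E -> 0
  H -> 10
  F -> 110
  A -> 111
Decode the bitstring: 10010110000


Decoding step by step:
Bits 10 -> H
Bits 0 -> E
Bits 10 -> H
Bits 110 -> F
Bits 0 -> E
Bits 0 -> E
Bits 0 -> E


Decoded message: HEHFEEE


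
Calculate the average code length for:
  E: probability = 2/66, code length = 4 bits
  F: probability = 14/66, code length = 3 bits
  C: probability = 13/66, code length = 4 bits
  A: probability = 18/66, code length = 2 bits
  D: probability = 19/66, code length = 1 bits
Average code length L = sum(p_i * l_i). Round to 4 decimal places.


Weighted contributions p_i * l_i:
  E: (2/66) * 4 = 8/66
  F: (14/66) * 3 = 42/66
  C: (13/66) * 4 = 52/66
  A: (18/66) * 2 = 36/66
  D: (19/66) * 1 = 19/66
Sum = (8 + 42 + 52 + 36 + 19)/66 = 157/66

L = 157/66 = 2.3788 bits/symbol


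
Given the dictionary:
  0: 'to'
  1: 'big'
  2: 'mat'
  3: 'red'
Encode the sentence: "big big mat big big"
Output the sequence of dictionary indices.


Look up each word in the dictionary:
  'big' -> 1
  'big' -> 1
  'mat' -> 2
  'big' -> 1
  'big' -> 1

Encoded: [1, 1, 2, 1, 1]


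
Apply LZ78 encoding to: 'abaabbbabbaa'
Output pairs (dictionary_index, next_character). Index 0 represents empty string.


LZ78 encoding steps:
Dictionary: {0: ''}
Step 1: w='' (idx 0), next='a' -> output (0, 'a'), add 'a' as idx 1
Step 2: w='' (idx 0), next='b' -> output (0, 'b'), add 'b' as idx 2
Step 3: w='a' (idx 1), next='a' -> output (1, 'a'), add 'aa' as idx 3
Step 4: w='b' (idx 2), next='b' -> output (2, 'b'), add 'bb' as idx 4
Step 5: w='b' (idx 2), next='a' -> output (2, 'a'), add 'ba' as idx 5
Step 6: w='bb' (idx 4), next='a' -> output (4, 'a'), add 'bba' as idx 6
Step 7: w='a' (idx 1), end of input -> output (1, '')


Encoded: [(0, 'a'), (0, 'b'), (1, 'a'), (2, 'b'), (2, 'a'), (4, 'a'), (1, '')]


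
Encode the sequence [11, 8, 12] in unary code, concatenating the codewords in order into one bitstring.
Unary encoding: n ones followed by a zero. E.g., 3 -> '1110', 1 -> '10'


Encode each number as n ones followed by a terminating 0:
  11 -> 111111111110 (12 bits)
  8 -> 111111110 (9 bits)
  12 -> 1111111111110 (13 bits)
Total length = 12 + 9 + 13 = 34 bits.

Unary([11, 8, 12]) = 1111111111101111111101111111111110 (34 bits)


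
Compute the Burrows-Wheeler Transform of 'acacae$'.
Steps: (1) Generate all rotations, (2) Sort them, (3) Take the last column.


Rotations (sorted):
  0: $acacae -> last char: e
  1: acacae$ -> last char: $
  2: acae$ac -> last char: c
  3: ae$acac -> last char: c
  4: cacae$a -> last char: a
  5: cae$aca -> last char: a
  6: e$acaca -> last char: a


BWT = e$ccaaa


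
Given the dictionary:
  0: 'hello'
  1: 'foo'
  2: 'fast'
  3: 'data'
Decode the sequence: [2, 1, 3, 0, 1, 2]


Look up each index in the dictionary:
  2 -> 'fast'
  1 -> 'foo'
  3 -> 'data'
  0 -> 'hello'
  1 -> 'foo'
  2 -> 'fast'

Decoded: "fast foo data hello foo fast"


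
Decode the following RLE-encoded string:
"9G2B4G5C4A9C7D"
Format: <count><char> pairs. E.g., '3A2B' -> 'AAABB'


Expanding each <count><char> pair:
  9G -> 'GGGGGGGGG'
  2B -> 'BB'
  4G -> 'GGGG'
  5C -> 'CCCCC'
  4A -> 'AAAA'
  9C -> 'CCCCCCCCC'
  7D -> 'DDDDDDD'

Decoded = GGGGGGGGGBBGGGGCCCCCAAAACCCCCCCCCDDDDDDD


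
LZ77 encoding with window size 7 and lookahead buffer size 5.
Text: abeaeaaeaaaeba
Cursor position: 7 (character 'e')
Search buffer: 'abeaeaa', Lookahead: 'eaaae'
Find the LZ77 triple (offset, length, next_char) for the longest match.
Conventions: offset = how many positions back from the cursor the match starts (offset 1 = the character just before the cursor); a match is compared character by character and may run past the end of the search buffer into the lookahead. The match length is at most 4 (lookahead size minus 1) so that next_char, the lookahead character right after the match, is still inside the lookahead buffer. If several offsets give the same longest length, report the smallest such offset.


Try each offset into the search buffer:
  offset=1 (pos 6, char 'a'): match length 0
  offset=2 (pos 5, char 'a'): match length 0
  offset=3 (pos 4, char 'e'): match length 3
  offset=4 (pos 3, char 'a'): match length 0
  offset=5 (pos 2, char 'e'): match length 2
  offset=6 (pos 1, char 'b'): match length 0
  offset=7 (pos 0, char 'a'): match length 0
Longest match has length 3 at offset 3.
next_char = character at position 7 + 3 = 10 -> 'a'

Best match: offset=3, length=3 (matching 'eaa' starting at position 4)
LZ77 triple: (3, 3, 'a')


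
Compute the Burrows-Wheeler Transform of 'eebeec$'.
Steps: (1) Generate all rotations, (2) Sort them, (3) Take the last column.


Rotations (sorted):
  0: $eebeec -> last char: c
  1: beec$ee -> last char: e
  2: c$eebee -> last char: e
  3: ebeec$e -> last char: e
  4: ec$eebe -> last char: e
  5: eebeec$ -> last char: $
  6: eec$eeb -> last char: b


BWT = ceeee$b


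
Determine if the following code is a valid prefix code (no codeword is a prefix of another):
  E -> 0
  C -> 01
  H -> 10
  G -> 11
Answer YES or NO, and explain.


Checking each pair (does one codeword prefix another?):
  E='0' vs C='01': prefix -- VIOLATION

NO -- this is NOT a valid prefix code. E (0) is a prefix of C (01).


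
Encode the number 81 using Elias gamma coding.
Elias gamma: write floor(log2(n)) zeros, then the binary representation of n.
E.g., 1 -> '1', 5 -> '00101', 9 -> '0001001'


num_bits = floor(log2(81)) + 1 = 7
leading_zeros = num_bits - 1 = 6
binary(81) = 1010001

Elias gamma(81) = '000000' + '1010001' = 0000001010001 (13 bits)


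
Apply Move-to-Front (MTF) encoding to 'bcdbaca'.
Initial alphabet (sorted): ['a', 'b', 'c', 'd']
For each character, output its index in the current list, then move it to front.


MTF encoding:
'b': index 1 in ['a', 'b', 'c', 'd'] -> ['b', 'a', 'c', 'd']
'c': index 2 in ['b', 'a', 'c', 'd'] -> ['c', 'b', 'a', 'd']
'd': index 3 in ['c', 'b', 'a', 'd'] -> ['d', 'c', 'b', 'a']
'b': index 2 in ['d', 'c', 'b', 'a'] -> ['b', 'd', 'c', 'a']
'a': index 3 in ['b', 'd', 'c', 'a'] -> ['a', 'b', 'd', 'c']
'c': index 3 in ['a', 'b', 'd', 'c'] -> ['c', 'a', 'b', 'd']
'a': index 1 in ['c', 'a', 'b', 'd'] -> ['a', 'c', 'b', 'd']


Output: [1, 2, 3, 2, 3, 3, 1]


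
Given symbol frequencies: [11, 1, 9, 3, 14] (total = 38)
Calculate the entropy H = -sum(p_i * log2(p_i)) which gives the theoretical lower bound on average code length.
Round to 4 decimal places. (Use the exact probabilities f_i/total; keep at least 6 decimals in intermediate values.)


Per-symbol terms -p_i * log2(p_i) with p_i = f_i/38:
  p = 11/38 = 0.289474: log2(p) = -1.788496, -p*log2(p) = 0.517722
  p = 1/38 = 0.026316: log2(p) = -5.247928, -p*log2(p) = 0.138103
  p = 9/38 = 0.236842: log2(p) = -2.078003, -p*log2(p) = 0.492158
  p = 3/38 = 0.078947: log2(p) = -3.662965, -p*log2(p) = 0.289181
  p = 14/38 = 0.368421: log2(p) = -1.440573, -p*log2(p) = 0.530737
H = 0.517722 + 0.138103 + 0.492158 + 0.289181 + 0.530737 = 1.967901

H = 1.9679 bits/symbol


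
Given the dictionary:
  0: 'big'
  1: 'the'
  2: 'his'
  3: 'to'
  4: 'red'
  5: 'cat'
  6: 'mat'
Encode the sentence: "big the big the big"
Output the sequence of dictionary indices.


Look up each word in the dictionary:
  'big' -> 0
  'the' -> 1
  'big' -> 0
  'the' -> 1
  'big' -> 0

Encoded: [0, 1, 0, 1, 0]


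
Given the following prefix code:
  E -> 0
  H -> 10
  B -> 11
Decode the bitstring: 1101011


Decoding step by step:
Bits 11 -> B
Bits 0 -> E
Bits 10 -> H
Bits 11 -> B


Decoded message: BEHB


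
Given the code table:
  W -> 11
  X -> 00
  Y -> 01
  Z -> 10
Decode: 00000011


Decoding:
00 -> X
00 -> X
00 -> X
11 -> W


Result: XXXW


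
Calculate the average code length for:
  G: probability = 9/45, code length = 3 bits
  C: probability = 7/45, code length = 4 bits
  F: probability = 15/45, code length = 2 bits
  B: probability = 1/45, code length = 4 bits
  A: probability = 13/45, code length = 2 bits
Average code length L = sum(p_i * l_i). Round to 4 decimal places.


Weighted contributions p_i * l_i:
  G: (9/45) * 3 = 27/45
  C: (7/45) * 4 = 28/45
  F: (15/45) * 2 = 30/45
  B: (1/45) * 4 = 4/45
  A: (13/45) * 2 = 26/45
Sum = (27 + 28 + 30 + 4 + 26)/45 = 115/45

L = 115/45 = 2.5556 bits/symbol


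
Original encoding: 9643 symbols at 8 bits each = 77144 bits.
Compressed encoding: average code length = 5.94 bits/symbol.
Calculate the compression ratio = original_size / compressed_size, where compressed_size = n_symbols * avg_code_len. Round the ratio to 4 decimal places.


original_size = n_symbols * orig_bits = 9643 * 8 = 77144 bits
compressed_size = n_symbols * avg_code_len = 9643 * 5.94 = 57279.42 bits
ratio = original_size / compressed_size = 77144 / 57279.42 = 1.3468

Compression ratio = 1.3468


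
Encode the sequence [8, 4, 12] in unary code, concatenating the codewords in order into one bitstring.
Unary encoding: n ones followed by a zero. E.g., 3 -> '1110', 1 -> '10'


Encode each number as n ones followed by a terminating 0:
  8 -> 111111110 (9 bits)
  4 -> 11110 (5 bits)
  12 -> 1111111111110 (13 bits)
Total length = 9 + 5 + 13 = 27 bits.

Unary([8, 4, 12]) = 111111110111101111111111110 (27 bits)


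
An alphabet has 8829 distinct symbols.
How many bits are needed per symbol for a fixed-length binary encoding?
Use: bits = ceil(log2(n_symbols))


log2(8829) = 13.108
Bracket: 2^13 = 8192 < 8829 <= 2^14 = 16384
So ceil(log2(8829)) = 14

bits = ceil(log2(8829)) = ceil(13.108) = 14 bits


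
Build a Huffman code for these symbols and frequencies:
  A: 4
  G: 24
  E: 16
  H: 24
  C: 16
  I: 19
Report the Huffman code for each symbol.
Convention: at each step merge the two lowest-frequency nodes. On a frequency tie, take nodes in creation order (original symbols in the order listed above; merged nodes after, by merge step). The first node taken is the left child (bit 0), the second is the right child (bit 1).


Huffman tree construction:
Step 1: Merge A(4) + E(16) = 20
Step 2: Merge C(16) + I(19) = 35
Step 3: Merge (A+E)(20) + G(24) = 44
Step 4: Merge H(24) + (C+I)(35) = 59
Step 5: Merge ((A+E)+G)(44) + (H+(C+I))(59) = 103
Read each symbol's code off the tree from the root (left child = 0, right child = 1).

Codes:
  A: 000 (length 3)
  G: 01 (length 2)
  E: 001 (length 3)
  H: 10 (length 2)
  C: 110 (length 3)
  I: 111 (length 3)
Average code length: 261/103 = 2.5340 bits/symbol


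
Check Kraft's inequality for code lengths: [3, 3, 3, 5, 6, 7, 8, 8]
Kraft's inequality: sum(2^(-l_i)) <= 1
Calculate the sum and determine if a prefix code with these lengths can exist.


Sum = 2^(-3) + 2^(-3) + 2^(-3) + 2^(-5) + 2^(-6) + 2^(-7) + 2^(-8) + 2^(-8)
    = 0.125 + 0.125 + 0.125 + 0.03125 + 0.015625 + 0.0078125 + 0.00390625 + 0.00390625
    = 112/256 = 0.4375
Since 0.4375 <= 1, Kraft's inequality IS satisfied.
A prefix code with these lengths CAN exist.

Kraft sum = 0.4375. Satisfied.


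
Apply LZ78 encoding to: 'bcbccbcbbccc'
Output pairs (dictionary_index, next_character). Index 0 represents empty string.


LZ78 encoding steps:
Dictionary: {0: ''}
Step 1: w='' (idx 0), next='b' -> output (0, 'b'), add 'b' as idx 1
Step 2: w='' (idx 0), next='c' -> output (0, 'c'), add 'c' as idx 2
Step 3: w='b' (idx 1), next='c' -> output (1, 'c'), add 'bc' as idx 3
Step 4: w='c' (idx 2), next='b' -> output (2, 'b'), add 'cb' as idx 4
Step 5: w='cb' (idx 4), next='b' -> output (4, 'b'), add 'cbb' as idx 5
Step 6: w='c' (idx 2), next='c' -> output (2, 'c'), add 'cc' as idx 6
Step 7: w='c' (idx 2), end of input -> output (2, '')


Encoded: [(0, 'b'), (0, 'c'), (1, 'c'), (2, 'b'), (4, 'b'), (2, 'c'), (2, '')]


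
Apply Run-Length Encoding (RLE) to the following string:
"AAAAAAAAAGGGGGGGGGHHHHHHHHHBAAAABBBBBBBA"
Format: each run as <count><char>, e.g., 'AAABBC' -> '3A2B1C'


Scanning runs left to right:
  i=0: run of 'A' x 9 -> '9A'
  i=9: run of 'G' x 9 -> '9G'
  i=18: run of 'H' x 9 -> '9H'
  i=27: run of 'B' x 1 -> '1B'
  i=28: run of 'A' x 4 -> '4A'
  i=32: run of 'B' x 7 -> '7B'
  i=39: run of 'A' x 1 -> '1A'

RLE = 9A9G9H1B4A7B1A


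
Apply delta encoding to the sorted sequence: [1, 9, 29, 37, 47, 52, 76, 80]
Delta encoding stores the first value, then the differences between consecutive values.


First value: 1
Deltas:
  9 - 1 = 8
  29 - 9 = 20
  37 - 29 = 8
  47 - 37 = 10
  52 - 47 = 5
  76 - 52 = 24
  80 - 76 = 4


Delta encoded: [1, 8, 20, 8, 10, 5, 24, 4]


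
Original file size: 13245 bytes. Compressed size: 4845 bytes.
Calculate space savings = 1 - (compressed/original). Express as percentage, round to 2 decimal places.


ratio = compressed/original = 4845/13245 = 0.365798
savings = 1 - ratio = 1 - 0.365798 = 0.634202
as a percentage: 0.634202 * 100 = 63.42%

Space savings = 1 - 4845/13245 = 63.42%


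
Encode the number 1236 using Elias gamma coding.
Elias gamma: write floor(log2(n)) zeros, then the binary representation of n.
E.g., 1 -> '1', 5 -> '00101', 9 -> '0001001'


num_bits = floor(log2(1236)) + 1 = 11
leading_zeros = num_bits - 1 = 10
binary(1236) = 10011010100

Elias gamma(1236) = '0000000000' + '10011010100' = 000000000010011010100 (21 bits)


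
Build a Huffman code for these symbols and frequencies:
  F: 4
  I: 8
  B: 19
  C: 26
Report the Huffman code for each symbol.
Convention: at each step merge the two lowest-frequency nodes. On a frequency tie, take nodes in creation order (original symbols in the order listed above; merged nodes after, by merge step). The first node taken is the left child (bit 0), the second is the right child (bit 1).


Huffman tree construction:
Step 1: Merge F(4) + I(8) = 12
Step 2: Merge (F+I)(12) + B(19) = 31
Step 3: Merge C(26) + ((F+I)+B)(31) = 57
Read each symbol's code off the tree from the root (left child = 0, right child = 1).

Codes:
  F: 100 (length 3)
  I: 101 (length 3)
  B: 11 (length 2)
  C: 0 (length 1)
Average code length: 100/57 = 1.7544 bits/symbol


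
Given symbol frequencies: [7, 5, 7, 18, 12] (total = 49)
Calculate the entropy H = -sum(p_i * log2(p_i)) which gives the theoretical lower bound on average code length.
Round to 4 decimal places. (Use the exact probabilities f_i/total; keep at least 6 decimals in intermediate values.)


Per-symbol terms -p_i * log2(p_i) with p_i = f_i/49:
  p = 7/49 = 0.142857: log2(p) = -2.807355, -p*log2(p) = 0.401051
  p = 5/49 = 0.102041: log2(p) = -3.292782, -p*log2(p) = 0.335998
  p = 7/49 = 0.142857: log2(p) = -2.807355, -p*log2(p) = 0.401051
  p = 18/49 = 0.367347: log2(p) = -1.444785, -p*log2(p) = 0.530737
  p = 12/49 = 0.244898: log2(p) = -2.029747, -p*log2(p) = 0.497081
H = 0.401051 + 0.335998 + 0.401051 + 0.530737 + 0.497081 = 2.165918

H = 2.1659 bits/symbol


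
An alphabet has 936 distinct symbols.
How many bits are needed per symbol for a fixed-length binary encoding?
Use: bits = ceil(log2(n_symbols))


log2(936) = 9.8704
Bracket: 2^9 = 512 < 936 <= 2^10 = 1024
So ceil(log2(936)) = 10

bits = ceil(log2(936)) = ceil(9.8704) = 10 bits


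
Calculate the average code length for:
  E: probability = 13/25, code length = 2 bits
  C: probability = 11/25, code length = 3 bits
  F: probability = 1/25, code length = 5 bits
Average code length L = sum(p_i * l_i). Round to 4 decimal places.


Weighted contributions p_i * l_i:
  E: (13/25) * 2 = 26/25
  C: (11/25) * 3 = 33/25
  F: (1/25) * 5 = 5/25
Sum = (26 + 33 + 5)/25 = 64/25

L = 64/25 = 2.5600 bits/symbol


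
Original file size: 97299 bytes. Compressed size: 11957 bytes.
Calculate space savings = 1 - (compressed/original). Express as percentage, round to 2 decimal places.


ratio = compressed/original = 11957/97299 = 0.122889
savings = 1 - ratio = 1 - 0.122889 = 0.877111
as a percentage: 0.877111 * 100 = 87.71%

Space savings = 1 - 11957/97299 = 87.71%


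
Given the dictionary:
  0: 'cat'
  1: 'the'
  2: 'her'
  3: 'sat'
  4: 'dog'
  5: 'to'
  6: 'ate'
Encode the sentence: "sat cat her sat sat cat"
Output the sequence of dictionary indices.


Look up each word in the dictionary:
  'sat' -> 3
  'cat' -> 0
  'her' -> 2
  'sat' -> 3
  'sat' -> 3
  'cat' -> 0

Encoded: [3, 0, 2, 3, 3, 0]


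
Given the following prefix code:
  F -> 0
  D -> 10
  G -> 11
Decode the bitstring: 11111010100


Decoding step by step:
Bits 11 -> G
Bits 11 -> G
Bits 10 -> D
Bits 10 -> D
Bits 10 -> D
Bits 0 -> F


Decoded message: GGDDDF


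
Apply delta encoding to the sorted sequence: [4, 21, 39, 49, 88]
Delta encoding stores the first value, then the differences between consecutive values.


First value: 4
Deltas:
  21 - 4 = 17
  39 - 21 = 18
  49 - 39 = 10
  88 - 49 = 39


Delta encoded: [4, 17, 18, 10, 39]


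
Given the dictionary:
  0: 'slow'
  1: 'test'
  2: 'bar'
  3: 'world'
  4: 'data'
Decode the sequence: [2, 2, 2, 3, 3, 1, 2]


Look up each index in the dictionary:
  2 -> 'bar'
  2 -> 'bar'
  2 -> 'bar'
  3 -> 'world'
  3 -> 'world'
  1 -> 'test'
  2 -> 'bar'

Decoded: "bar bar bar world world test bar"


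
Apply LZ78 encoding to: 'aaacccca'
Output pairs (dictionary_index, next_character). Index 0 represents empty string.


LZ78 encoding steps:
Dictionary: {0: ''}
Step 1: w='' (idx 0), next='a' -> output (0, 'a'), add 'a' as idx 1
Step 2: w='a' (idx 1), next='a' -> output (1, 'a'), add 'aa' as idx 2
Step 3: w='' (idx 0), next='c' -> output (0, 'c'), add 'c' as idx 3
Step 4: w='c' (idx 3), next='c' -> output (3, 'c'), add 'cc' as idx 4
Step 5: w='c' (idx 3), next='a' -> output (3, 'a'), add 'ca' as idx 5


Encoded: [(0, 'a'), (1, 'a'), (0, 'c'), (3, 'c'), (3, 'a')]


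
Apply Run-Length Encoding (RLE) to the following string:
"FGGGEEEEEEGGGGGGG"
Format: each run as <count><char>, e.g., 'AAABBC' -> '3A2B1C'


Scanning runs left to right:
  i=0: run of 'F' x 1 -> '1F'
  i=1: run of 'G' x 3 -> '3G'
  i=4: run of 'E' x 6 -> '6E'
  i=10: run of 'G' x 7 -> '7G'

RLE = 1F3G6E7G


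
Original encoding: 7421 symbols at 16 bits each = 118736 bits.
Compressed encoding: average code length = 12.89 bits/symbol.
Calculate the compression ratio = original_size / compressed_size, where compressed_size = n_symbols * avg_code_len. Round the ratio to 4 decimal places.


original_size = n_symbols * orig_bits = 7421 * 16 = 118736 bits
compressed_size = n_symbols * avg_code_len = 7421 * 12.89 = 95656.69 bits
ratio = original_size / compressed_size = 118736 / 95656.69 = 1.2413

Compression ratio = 1.2413


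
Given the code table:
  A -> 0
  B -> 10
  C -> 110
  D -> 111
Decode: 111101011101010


Decoding:
111 -> D
10 -> B
10 -> B
111 -> D
0 -> A
10 -> B
10 -> B


Result: DBBDABB


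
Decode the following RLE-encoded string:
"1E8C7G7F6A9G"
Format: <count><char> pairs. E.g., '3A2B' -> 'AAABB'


Expanding each <count><char> pair:
  1E -> 'E'
  8C -> 'CCCCCCCC'
  7G -> 'GGGGGGG'
  7F -> 'FFFFFFF'
  6A -> 'AAAAAA'
  9G -> 'GGGGGGGGG'

Decoded = ECCCCCCCCGGGGGGGFFFFFFFAAAAAAGGGGGGGGG


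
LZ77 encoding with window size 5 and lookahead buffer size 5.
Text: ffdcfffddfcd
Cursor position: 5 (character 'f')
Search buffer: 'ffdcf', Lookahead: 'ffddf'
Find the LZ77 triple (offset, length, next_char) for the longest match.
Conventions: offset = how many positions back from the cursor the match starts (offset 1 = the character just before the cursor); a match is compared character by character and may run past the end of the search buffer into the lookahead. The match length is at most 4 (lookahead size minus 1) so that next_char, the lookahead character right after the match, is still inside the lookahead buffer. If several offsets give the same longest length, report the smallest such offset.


Try each offset into the search buffer:
  offset=1 (pos 4, char 'f'): match length 2
  offset=2 (pos 3, char 'c'): match length 0
  offset=3 (pos 2, char 'd'): match length 0
  offset=4 (pos 1, char 'f'): match length 1
  offset=5 (pos 0, char 'f'): match length 3
Longest match has length 3 at offset 5.
next_char = character at position 5 + 3 = 8 -> 'd'

Best match: offset=5, length=3 (matching 'ffd' starting at position 0)
LZ77 triple: (5, 3, 'd')


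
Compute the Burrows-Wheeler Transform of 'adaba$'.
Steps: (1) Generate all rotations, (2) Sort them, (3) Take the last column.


Rotations (sorted):
  0: $adaba -> last char: a
  1: a$adab -> last char: b
  2: aba$ad -> last char: d
  3: adaba$ -> last char: $
  4: ba$ada -> last char: a
  5: daba$a -> last char: a


BWT = abd$aa


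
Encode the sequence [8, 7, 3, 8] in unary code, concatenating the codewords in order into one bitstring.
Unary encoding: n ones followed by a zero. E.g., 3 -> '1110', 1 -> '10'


Encode each number as n ones followed by a terminating 0:
  8 -> 111111110 (9 bits)
  7 -> 11111110 (8 bits)
  3 -> 1110 (4 bits)
  8 -> 111111110 (9 bits)
Total length = 9 + 8 + 4 + 9 = 30 bits.

Unary([8, 7, 3, 8]) = 111111110111111101110111111110 (30 bits)


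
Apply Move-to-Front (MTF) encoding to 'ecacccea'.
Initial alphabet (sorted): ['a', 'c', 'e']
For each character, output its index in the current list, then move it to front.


MTF encoding:
'e': index 2 in ['a', 'c', 'e'] -> ['e', 'a', 'c']
'c': index 2 in ['e', 'a', 'c'] -> ['c', 'e', 'a']
'a': index 2 in ['c', 'e', 'a'] -> ['a', 'c', 'e']
'c': index 1 in ['a', 'c', 'e'] -> ['c', 'a', 'e']
'c': index 0 in ['c', 'a', 'e'] -> ['c', 'a', 'e']
'c': index 0 in ['c', 'a', 'e'] -> ['c', 'a', 'e']
'e': index 2 in ['c', 'a', 'e'] -> ['e', 'c', 'a']
'a': index 2 in ['e', 'c', 'a'] -> ['a', 'e', 'c']


Output: [2, 2, 2, 1, 0, 0, 2, 2]


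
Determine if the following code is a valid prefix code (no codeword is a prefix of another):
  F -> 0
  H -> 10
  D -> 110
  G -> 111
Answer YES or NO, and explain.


Checking each pair (does one codeword prefix another?):
  F='0' vs H='10': no prefix
  F='0' vs D='110': no prefix
  F='0' vs G='111': no prefix
  H='10' vs F='0': no prefix
  H='10' vs D='110': no prefix
  H='10' vs G='111': no prefix
  D='110' vs F='0': no prefix
  D='110' vs H='10': no prefix
  D='110' vs G='111': no prefix
  G='111' vs F='0': no prefix
  G='111' vs H='10': no prefix
  G='111' vs D='110': no prefix
No violation found over all pairs.

YES -- this is a valid prefix code. No codeword is a prefix of any other codeword.


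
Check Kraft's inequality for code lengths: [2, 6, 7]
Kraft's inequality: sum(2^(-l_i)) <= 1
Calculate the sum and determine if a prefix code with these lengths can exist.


Sum = 2^(-2) + 2^(-6) + 2^(-7)
    = 0.25 + 0.015625 + 0.0078125
    = 35/128 = 0.2734375
Since 0.2734375 <= 1, Kraft's inequality IS satisfied.
A prefix code with these lengths CAN exist.

Kraft sum = 0.2734375. Satisfied.


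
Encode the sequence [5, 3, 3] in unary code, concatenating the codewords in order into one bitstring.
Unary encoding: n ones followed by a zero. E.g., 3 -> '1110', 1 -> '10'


Encode each number as n ones followed by a terminating 0:
  5 -> 111110 (6 bits)
  3 -> 1110 (4 bits)
  3 -> 1110 (4 bits)
Total length = 6 + 4 + 4 = 14 bits.

Unary([5, 3, 3]) = 11111011101110 (14 bits)


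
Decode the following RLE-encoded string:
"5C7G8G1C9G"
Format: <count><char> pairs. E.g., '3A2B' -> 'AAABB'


Expanding each <count><char> pair:
  5C -> 'CCCCC'
  7G -> 'GGGGGGG'
  8G -> 'GGGGGGGG'
  1C -> 'C'
  9G -> 'GGGGGGGGG'

Decoded = CCCCCGGGGGGGGGGGGGGGCGGGGGGGGG


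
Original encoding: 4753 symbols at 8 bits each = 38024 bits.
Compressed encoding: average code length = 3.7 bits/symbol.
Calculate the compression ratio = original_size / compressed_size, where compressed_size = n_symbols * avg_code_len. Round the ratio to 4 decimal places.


original_size = n_symbols * orig_bits = 4753 * 8 = 38024 bits
compressed_size = n_symbols * avg_code_len = 4753 * 3.7 = 17586.1 bits
ratio = original_size / compressed_size = 38024 / 17586.1 = 2.1622

Compression ratio = 2.1622


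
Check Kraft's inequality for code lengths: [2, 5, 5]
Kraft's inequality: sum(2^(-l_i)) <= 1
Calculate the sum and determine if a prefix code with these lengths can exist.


Sum = 2^(-2) + 2^(-5) + 2^(-5)
    = 0.25 + 0.03125 + 0.03125
    = 10/32 = 0.3125
Since 0.3125 <= 1, Kraft's inequality IS satisfied.
A prefix code with these lengths CAN exist.

Kraft sum = 0.3125. Satisfied.
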